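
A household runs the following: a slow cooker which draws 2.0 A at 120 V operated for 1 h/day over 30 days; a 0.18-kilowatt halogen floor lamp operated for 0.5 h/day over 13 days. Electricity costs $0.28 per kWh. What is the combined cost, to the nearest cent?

slow cooker: Power = 2.0 A × 120 V = 240 W = 0.24 kW
slow cooker: Runtime = 1 h/day × 30 days = 30 h
slow cooker: 0.24 kW × 30 h = 7.2 kWh
halogen floor lamp: Runtime = 0.5 h/day × 13 days = 6.5 h
halogen floor lamp: 0.18 kW × 6.5 h = 1.17 kWh
Total energy = 8.37 kWh
Cost = 8.37 × $0.28 = $2.34

$2.34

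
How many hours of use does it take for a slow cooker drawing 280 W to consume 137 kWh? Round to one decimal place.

Hours = 137 kWh ÷ 0.28 kW = 489.3 h

489.3 h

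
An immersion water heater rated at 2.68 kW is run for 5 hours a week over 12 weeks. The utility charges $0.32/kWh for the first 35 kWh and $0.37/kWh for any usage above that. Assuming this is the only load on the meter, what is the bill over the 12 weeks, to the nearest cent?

$57.75

Runtime = 5 h/week × 12 weeks = 60 h
Energy = 2.68 kW × 60 h = 160.8 kWh
Tier 1 (0–35 kWh): 35 × $0.32 = $11.2
Above 35 kWh: 125.8 × $0.37 = $46.546
Bill = $57.75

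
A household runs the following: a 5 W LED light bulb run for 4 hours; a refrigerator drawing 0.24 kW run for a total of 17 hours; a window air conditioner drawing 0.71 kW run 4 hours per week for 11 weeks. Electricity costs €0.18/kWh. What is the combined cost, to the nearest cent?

€6.36

LED light bulb: 0.005 kW × 4 h = 0.02 kWh
refrigerator: 0.24 kW × 17 h = 4.08 kWh
window air conditioner: Runtime = 4 h/week × 11 weeks = 44 h
window air conditioner: 0.71 kW × 44 h = 31.24 kWh
Total energy = 35.34 kWh
Cost = 35.34 × €0.18 = €6.36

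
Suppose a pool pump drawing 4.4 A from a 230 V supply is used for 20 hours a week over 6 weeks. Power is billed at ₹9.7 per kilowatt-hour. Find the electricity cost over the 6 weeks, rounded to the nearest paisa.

₹1177.97

Power = 4.4 A × 230 V = 1012 W = 1.012 kW
Runtime = 20 h/week × 6 weeks = 120 h
Energy = 1.012 kW × 120 h = 121.44 kWh
Cost = 121.44 kWh × ₹9.7/kWh = ₹1177.97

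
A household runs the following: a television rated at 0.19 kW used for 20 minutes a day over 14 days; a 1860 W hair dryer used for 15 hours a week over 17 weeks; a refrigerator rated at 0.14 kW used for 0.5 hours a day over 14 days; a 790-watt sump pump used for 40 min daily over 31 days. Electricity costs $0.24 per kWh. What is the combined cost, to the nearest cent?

$118.20

television: Runtime = 20 min × 14 = 280 min = 4.666666… h
television: 0.19 kW × 4.666666… h = 0.886666… kWh
hair dryer: Runtime = 15 h/week × 17 weeks = 255 h
hair dryer: 1.86 kW × 255 h = 474.3 kWh
refrigerator: Runtime = 0.5 h/day × 14 days = 7 h
refrigerator: 0.14 kW × 7 h = 0.98 kWh
sump pump: Runtime = 40 min × 31 = 1240 min = 20.666666… h
sump pump: 0.79 kW × 20.666666… h = 16.326666… kWh
Total energy = 492.493333… kWh
Cost = 492.493333… × $0.24 = $118.20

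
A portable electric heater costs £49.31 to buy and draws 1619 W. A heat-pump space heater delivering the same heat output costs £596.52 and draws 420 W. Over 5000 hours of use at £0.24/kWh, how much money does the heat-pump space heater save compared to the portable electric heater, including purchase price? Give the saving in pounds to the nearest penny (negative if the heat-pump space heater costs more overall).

£891.59

portable electric heater: £49.31 + (1619/1000) kW × 5000 h × £0.24 = £49.31 + £1942.8 = £1992.11
heat-pump space heater: £596.52 + (420/1000) kW × 5000 h × £0.24 = £596.52 + £504 = £1100.52
Saving = £1992.11 − £1100.52 = £891.59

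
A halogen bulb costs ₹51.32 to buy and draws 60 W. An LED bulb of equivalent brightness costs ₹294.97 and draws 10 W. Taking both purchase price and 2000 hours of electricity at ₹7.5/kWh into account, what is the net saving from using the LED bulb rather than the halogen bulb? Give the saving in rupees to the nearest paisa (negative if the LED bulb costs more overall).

halogen bulb: ₹51.32 + (60/1000) kW × 2000 h × ₹7.5 = ₹51.32 + ₹900 = ₹951.32
LED bulb: ₹294.97 + (10/1000) kW × 2000 h × ₹7.5 = ₹294.97 + ₹150 = ₹444.97
Saving = ₹951.32 − ₹444.97 = ₹506.35

₹506.35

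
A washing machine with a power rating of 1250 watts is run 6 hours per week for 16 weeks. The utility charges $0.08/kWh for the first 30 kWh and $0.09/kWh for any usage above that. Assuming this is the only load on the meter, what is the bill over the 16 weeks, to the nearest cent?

$10.50

Runtime = 6 h/week × 16 weeks = 96 h
Energy = 1.25 kW × 96 h = 120 kWh
Tier 1 (0–30 kWh): 30 × $0.08 = $2.4
Above 30 kWh: 90 × $0.09 = $8.1
Bill = $10.50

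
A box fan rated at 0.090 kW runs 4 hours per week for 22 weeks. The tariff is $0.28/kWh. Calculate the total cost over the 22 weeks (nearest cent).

$2.22

Runtime = 4 h/week × 22 weeks = 88 h
Energy = 0.09 kW × 88 h = 7.92 kWh
Cost = 7.92 kWh × $0.28/kWh = $2.22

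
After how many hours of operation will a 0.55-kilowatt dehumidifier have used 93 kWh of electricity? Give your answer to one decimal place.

Hours = 93 kWh ÷ 0.55 kW = 169.1 h

169.1 h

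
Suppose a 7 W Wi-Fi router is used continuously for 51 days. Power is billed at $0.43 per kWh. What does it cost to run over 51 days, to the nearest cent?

$3.68

Runtime = 24 h × 51 = 1224 h
Energy = 0.007 kW × 1224 h = 8.568 kWh
Cost = 8.568 kWh × $0.43/kWh = $3.68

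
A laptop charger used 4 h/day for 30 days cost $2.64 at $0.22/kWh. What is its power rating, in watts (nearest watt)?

Energy = $2.64 ÷ $0.22/kWh = 12 kWh
Runtime = 4 h/day × 30 days = 120 h
Power = 12 kWh ÷ 120 h = 0.1 kW = 100 W

100 W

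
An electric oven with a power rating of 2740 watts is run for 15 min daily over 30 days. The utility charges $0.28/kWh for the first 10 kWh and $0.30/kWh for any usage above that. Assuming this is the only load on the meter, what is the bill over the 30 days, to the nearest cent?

Runtime = 15 min × 30 = 450 min = 7.5 h
Energy = 2.74 kW × 7.5 h = 20.55 kWh
Tier 1 (0–10 kWh): 10 × $0.28 = $2.8
Above 10 kWh: 10.55 × $0.30 = $3.165
Bill = $5.97

$5.97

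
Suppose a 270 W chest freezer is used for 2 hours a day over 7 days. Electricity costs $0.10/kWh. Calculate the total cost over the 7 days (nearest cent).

Runtime = 2 h/day × 7 days = 14 h
Energy = 0.27 kW × 14 h = 3.78 kWh
Cost = 3.78 kWh × $0.10/kWh = $0.38

$0.38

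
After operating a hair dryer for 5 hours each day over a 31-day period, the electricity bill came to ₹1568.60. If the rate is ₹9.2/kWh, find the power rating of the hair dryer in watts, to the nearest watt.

1100 W

Energy = ₹1568.60 ÷ ₹9.2/kWh = 170.5 kWh
Runtime = 5 h/day × 31 days = 155 h
Power = 170.5 kWh ÷ 155 h = 1.1 kW = 1100 W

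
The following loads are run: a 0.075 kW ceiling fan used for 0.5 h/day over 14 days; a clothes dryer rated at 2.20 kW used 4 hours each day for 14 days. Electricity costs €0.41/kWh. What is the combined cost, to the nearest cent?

€50.73

ceiling fan: Runtime = 0.5 h/day × 14 days = 7 h
ceiling fan: 0.075 kW × 7 h = 0.525 kWh
clothes dryer: Runtime = 4 h/day × 14 days = 56 h
clothes dryer: 2.2 kW × 56 h = 123.2 kWh
Total energy = 123.725 kWh
Cost = 123.725 × €0.41 = €50.73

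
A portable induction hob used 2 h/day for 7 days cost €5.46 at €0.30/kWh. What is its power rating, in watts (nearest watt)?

Energy = €5.46 ÷ €0.30/kWh = 18.2 kWh
Runtime = 2 h/day × 7 days = 14 h
Power = 18.2 kWh ÷ 14 h = 1.3 kW = 1300 W

1300 W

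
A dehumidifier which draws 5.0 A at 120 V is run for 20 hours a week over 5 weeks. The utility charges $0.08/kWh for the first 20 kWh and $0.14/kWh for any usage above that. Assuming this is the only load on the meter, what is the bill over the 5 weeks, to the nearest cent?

$7.20

Power = 5.0 A × 120 V = 600 W = 0.6 kW
Runtime = 20 h/week × 5 weeks = 100 h
Energy = 0.6 kW × 100 h = 60 kWh
Tier 1 (0–20 kWh): 20 × $0.08 = $1.6
Above 20 kWh: 40 × $0.14 = $5.6
Bill = $7.20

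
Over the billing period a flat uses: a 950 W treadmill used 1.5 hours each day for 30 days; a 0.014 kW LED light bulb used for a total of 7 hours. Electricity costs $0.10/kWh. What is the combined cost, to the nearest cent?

$4.28

treadmill: Runtime = 1.5 h/day × 30 days = 45 h
treadmill: 0.95 kW × 45 h = 42.75 kWh
LED light bulb: 0.014 kW × 7 h = 0.098 kWh
Total energy = 42.848 kWh
Cost = 42.848 × $0.10 = $4.28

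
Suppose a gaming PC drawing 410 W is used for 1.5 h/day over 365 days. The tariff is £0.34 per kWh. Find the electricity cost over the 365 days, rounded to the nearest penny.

£76.32

Runtime = 1.5 h/day × 365 days = 547.5 h
Energy = 0.41 kW × 547.5 h = 224.475 kWh
Cost = 224.475 kWh × £0.34/kWh = £76.32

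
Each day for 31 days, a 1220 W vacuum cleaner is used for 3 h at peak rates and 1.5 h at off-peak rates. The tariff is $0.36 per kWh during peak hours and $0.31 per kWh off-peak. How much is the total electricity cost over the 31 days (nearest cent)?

Peak energy = 1.22 kW × 3 h × 31 = 113.46 kWh
Off-peak energy = 1.22 kW × 1.5 h × 31 = 56.73 kWh
Cost = 113.46 × $0.36 + 56.73 × $0.31 = $40.8456 + $17.5863 = $58.43

$58.43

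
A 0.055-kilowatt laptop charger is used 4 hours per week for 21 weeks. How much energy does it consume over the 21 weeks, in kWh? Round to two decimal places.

Runtime = 4 h/week × 21 weeks = 84 h
Energy = 0.055 kW × 84 h = 4.62 kWh

4.62 kWh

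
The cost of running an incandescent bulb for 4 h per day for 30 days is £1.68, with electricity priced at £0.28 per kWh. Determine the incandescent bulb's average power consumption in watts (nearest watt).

50 W

Energy = £1.68 ÷ £0.28/kWh = 6 kWh
Runtime = 4 h/day × 30 days = 120 h
Power = 6 kWh ÷ 120 h = 0.05 kW = 50 W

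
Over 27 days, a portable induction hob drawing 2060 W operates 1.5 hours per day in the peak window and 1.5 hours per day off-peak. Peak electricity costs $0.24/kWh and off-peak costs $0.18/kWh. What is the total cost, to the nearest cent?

Peak energy = 2.06 kW × 1.5 h × 27 = 83.43 kWh
Off-peak energy = 2.06 kW × 1.5 h × 27 = 83.43 kWh
Cost = 83.43 × $0.24 + 83.43 × $0.18 = $20.0232 + $15.0174 = $35.04

$35.04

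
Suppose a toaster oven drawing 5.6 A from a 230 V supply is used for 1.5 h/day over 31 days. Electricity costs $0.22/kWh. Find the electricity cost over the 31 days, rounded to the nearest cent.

Power = 5.6 A × 230 V = 1288 W = 1.288 kW
Runtime = 1.5 h/day × 31 days = 46.5 h
Energy = 1.288 kW × 46.5 h = 59.892 kWh
Cost = 59.892 kWh × $0.22/kWh = $13.18

$13.18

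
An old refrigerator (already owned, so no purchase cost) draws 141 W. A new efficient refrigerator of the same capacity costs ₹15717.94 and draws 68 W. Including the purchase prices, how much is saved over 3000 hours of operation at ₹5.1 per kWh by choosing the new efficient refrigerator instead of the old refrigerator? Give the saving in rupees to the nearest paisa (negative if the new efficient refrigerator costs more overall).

-₹14601.04

old refrigerator: ₹0.00 + (141/1000) kW × 3000 h × ₹5.1 = ₹0.00 + ₹2157.3 = ₹2157.3
new efficient refrigerator: ₹15717.94 + (68/1000) kW × 3000 h × ₹5.1 = ₹15717.94 + ₹1040.4 = ₹16758.34
Saving = ₹2157.3 − ₹16758.34 = −₹14601.04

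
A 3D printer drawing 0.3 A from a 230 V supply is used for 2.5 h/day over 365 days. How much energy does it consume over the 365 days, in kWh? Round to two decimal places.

62.96 kWh

Power = 0.3 A × 230 V = 69 W = 0.069 kW
Runtime = 2.5 h/day × 365 days = 912.5 h
Energy = 0.069 kW × 912.5 h = 62.9625 kWh ≈ 62.96 kWh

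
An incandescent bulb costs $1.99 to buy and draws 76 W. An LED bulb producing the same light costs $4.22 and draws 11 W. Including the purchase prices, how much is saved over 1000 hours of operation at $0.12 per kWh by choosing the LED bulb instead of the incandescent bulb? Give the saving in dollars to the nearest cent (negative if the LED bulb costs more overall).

incandescent bulb: $1.99 + (76/1000) kW × 1000 h × $0.12 = $1.99 + $9.12 = $11.11
LED bulb: $4.22 + (11/1000) kW × 1000 h × $0.12 = $4.22 + $1.32 = $5.54
Saving = $11.11 − $5.54 = $5.57

$5.57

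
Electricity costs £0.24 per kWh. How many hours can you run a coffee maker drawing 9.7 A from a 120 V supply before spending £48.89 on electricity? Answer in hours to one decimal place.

Power = 9.7 A × 120 V = 1164 W = 1.164 kW
Energy available = £48.89 ÷ £0.24/kWh = 203.7083 kWh
Hours = 203.7083 kWh ÷ 1.164 kW = 175.0 h

175.0 h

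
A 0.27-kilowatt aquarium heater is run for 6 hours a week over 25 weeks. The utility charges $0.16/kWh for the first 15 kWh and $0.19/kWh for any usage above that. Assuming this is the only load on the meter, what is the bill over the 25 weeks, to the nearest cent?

Runtime = 6 h/week × 25 weeks = 150 h
Energy = 0.27 kW × 150 h = 40.5 kWh
Tier 1 (0–15 kWh): 15 × $0.16 = $2.4
Above 15 kWh: 25.5 × $0.19 = $4.845
Bill = $7.25

$7.25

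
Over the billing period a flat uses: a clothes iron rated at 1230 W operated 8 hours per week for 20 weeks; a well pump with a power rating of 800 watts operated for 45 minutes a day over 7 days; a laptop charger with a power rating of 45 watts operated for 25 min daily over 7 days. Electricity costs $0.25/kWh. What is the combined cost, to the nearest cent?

$50.28

clothes iron: Runtime = 8 h/week × 20 weeks = 160 h
clothes iron: 1.23 kW × 160 h = 196.8 kWh
well pump: Runtime = 45 min × 7 = 315 min = 5.25 h
well pump: 0.8 kW × 5.25 h = 4.2 kWh
laptop charger: Runtime = 25 min × 7 = 175 min = 2.916666… h
laptop charger: 0.045 kW × 2.916666… h = 0.13125 kWh
Total energy = 201.13125 kWh
Cost = 201.13125 × $0.25 = $50.28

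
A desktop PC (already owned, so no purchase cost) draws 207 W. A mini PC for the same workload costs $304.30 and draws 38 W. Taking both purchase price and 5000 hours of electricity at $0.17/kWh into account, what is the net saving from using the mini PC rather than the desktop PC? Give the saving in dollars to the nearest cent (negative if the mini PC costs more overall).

-$160.65

desktop PC: $0.00 + (207/1000) kW × 5000 h × $0.17 = $0.00 + $175.95 = $175.95
mini PC: $304.30 + (38/1000) kW × 5000 h × $0.17 = $304.30 + $32.3 = $336.6
Saving = $175.95 − $336.6 = −$160.65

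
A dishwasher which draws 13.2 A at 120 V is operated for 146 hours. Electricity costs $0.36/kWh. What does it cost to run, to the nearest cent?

Power = 13.2 A × 120 V = 1584 W = 1.584 kW
Energy = 1.584 kW × 146 h = 231.264 kWh
Cost = 231.264 kWh × $0.36/kWh = $83.26

$83.26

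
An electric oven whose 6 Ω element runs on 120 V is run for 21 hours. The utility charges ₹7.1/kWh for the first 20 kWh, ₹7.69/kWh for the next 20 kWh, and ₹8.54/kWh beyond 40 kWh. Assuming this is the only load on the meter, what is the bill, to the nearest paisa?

Power = V²/R = 120²/6 = 2400 W = 2.4 kW
Energy = 2.4 kW × 21 h = 50.4 kWh
Tier 1 (0–20 kWh): 20 × ₹7.1 = ₹142
Tier 2 (20–40 kWh): 20 × ₹7.69 = ₹153.8
Above 40 kWh: 10.4 × ₹8.54 = ₹88.816
Bill = ₹384.62

₹384.62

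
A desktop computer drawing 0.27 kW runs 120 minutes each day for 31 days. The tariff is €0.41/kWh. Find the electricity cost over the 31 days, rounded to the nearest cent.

Runtime = 120 min × 31 = 3720 min = 62 h
Energy = 0.27 kW × 62 h = 16.74 kWh
Cost = 16.74 kWh × €0.41/kWh = €6.86

€6.86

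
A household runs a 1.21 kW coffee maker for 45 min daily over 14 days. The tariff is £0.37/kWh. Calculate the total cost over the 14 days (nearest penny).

Runtime = 45 min × 14 = 630 min = 10.5 h
Energy = 1.21 kW × 10.5 h = 12.705 kWh
Cost = 12.705 kWh × £0.37/kWh = £4.70

£4.70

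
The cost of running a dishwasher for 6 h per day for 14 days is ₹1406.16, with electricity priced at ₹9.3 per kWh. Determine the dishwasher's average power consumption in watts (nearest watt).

Energy = ₹1406.16 ÷ ₹9.3/kWh = 151.2 kWh
Runtime = 6 h/day × 14 days = 84 h
Power = 151.2 kWh ÷ 84 h = 1.8 kW = 1800 W

1800 W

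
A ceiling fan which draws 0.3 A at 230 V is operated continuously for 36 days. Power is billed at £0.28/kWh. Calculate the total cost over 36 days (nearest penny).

Power = 0.3 A × 230 V = 69 W = 0.069 kW
Runtime = 24 h × 36 = 864 h
Energy = 0.069 kW × 864 h = 59.616 kWh
Cost = 59.616 kWh × £0.28/kWh = £16.69

£16.69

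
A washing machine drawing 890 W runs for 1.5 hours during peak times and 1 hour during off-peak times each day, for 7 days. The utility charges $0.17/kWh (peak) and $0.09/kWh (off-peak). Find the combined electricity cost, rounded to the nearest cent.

Peak energy = 0.89 kW × 1.5 h × 7 = 9.345 kWh
Off-peak energy = 0.89 kW × 1 h × 7 = 6.23 kWh
Cost = 9.345 × $0.17 + 6.23 × $0.09 = $1.58865 + $0.5607 = $2.15

$2.15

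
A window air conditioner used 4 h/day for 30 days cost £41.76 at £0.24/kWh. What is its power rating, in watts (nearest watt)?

1450 W

Energy = £41.76 ÷ £0.24/kWh = 174 kWh
Runtime = 4 h/day × 30 days = 120 h
Power = 174 kWh ÷ 120 h = 1.45 kW = 1450 W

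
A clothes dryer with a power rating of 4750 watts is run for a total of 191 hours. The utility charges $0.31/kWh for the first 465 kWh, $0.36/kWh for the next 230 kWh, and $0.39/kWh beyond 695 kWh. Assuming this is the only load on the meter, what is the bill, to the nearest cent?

$309.73

Energy = 4.75 kW × 191 h = 907.25 kWh
Tier 1 (0–465 kWh): 465 × $0.31 = $144.15
Tier 2 (465–695 kWh): 230 × $0.36 = $82.8
Above 695 kWh: 212.25 × $0.39 = $82.7775
Bill = $309.73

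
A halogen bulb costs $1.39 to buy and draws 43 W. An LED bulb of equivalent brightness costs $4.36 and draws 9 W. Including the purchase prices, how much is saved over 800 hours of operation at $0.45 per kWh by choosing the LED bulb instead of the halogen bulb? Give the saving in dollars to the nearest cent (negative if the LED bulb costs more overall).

halogen bulb: $1.39 + (43/1000) kW × 800 h × $0.45 = $1.39 + $15.48 = $16.87
LED bulb: $4.36 + (9/1000) kW × 800 h × $0.45 = $4.36 + $3.24 = $7.6
Saving = $16.87 − $7.6 = $9.27

$9.27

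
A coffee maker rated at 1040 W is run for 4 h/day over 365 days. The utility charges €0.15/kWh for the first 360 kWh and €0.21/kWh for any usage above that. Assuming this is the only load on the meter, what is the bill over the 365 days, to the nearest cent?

Runtime = 4 h/day × 365 days = 1460 h
Energy = 1.04 kW × 1460 h = 1518.4 kWh
Tier 1 (0–360 kWh): 360 × €0.15 = €54
Above 360 kWh: 1158.4 × €0.21 = €243.264
Bill = €297.26

€297.26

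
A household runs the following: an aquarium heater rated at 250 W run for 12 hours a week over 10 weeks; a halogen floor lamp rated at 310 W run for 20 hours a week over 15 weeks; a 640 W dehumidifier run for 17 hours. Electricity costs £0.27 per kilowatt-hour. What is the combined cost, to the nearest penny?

£36.15

aquarium heater: Runtime = 12 h/week × 10 weeks = 120 h
aquarium heater: 0.25 kW × 120 h = 30 kWh
halogen floor lamp: Runtime = 20 h/week × 15 weeks = 300 h
halogen floor lamp: 0.31 kW × 300 h = 93 kWh
dehumidifier: 0.64 kW × 17 h = 10.88 kWh
Total energy = 133.88 kWh
Cost = 133.88 × £0.27 = £36.15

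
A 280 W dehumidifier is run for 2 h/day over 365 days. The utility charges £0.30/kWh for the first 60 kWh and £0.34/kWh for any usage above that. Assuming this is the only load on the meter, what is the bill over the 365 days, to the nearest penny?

Runtime = 2 h/day × 365 days = 730 h
Energy = 0.28 kW × 730 h = 204.4 kWh
Tier 1 (0–60 kWh): 60 × £0.30 = £18
Above 60 kWh: 144.4 × £0.34 = £49.096
Bill = £67.10

£67.10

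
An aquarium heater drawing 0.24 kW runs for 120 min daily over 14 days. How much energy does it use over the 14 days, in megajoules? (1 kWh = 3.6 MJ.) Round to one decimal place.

24.2 MJ

Runtime = 120 min × 14 = 1680 min = 28 h
Energy = 0.24 kW × 28 h = 6.72 kWh
= 6.72 × 3.6 MJ = 24.2 MJ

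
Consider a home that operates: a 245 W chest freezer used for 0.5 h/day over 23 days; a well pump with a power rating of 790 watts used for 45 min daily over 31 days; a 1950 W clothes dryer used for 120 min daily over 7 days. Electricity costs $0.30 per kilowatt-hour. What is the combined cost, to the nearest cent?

chest freezer: Runtime = 0.5 h/day × 23 days = 11.5 h
chest freezer: 0.245 kW × 11.5 h = 2.8175 kWh
well pump: Runtime = 45 min × 31 = 1395 min = 23.25 h
well pump: 0.79 kW × 23.25 h = 18.3675 kWh
clothes dryer: Runtime = 120 min × 7 = 840 min = 14 h
clothes dryer: 1.95 kW × 14 h = 27.3 kWh
Total energy = 48.485 kWh
Cost = 48.485 × $0.30 = $14.55

$14.55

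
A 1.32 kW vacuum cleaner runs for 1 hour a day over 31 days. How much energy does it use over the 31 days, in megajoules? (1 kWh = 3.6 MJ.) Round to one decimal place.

147.3 MJ

Runtime = 1 h/day × 31 days = 31 h
Energy = 1.32 kW × 31 h = 40.92 kWh
= 40.92 × 3.6 MJ = 147.3 MJ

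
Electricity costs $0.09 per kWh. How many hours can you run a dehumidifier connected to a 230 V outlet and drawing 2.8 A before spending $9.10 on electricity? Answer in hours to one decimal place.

157.0 h

Power = 2.8 A × 230 V = 644 W = 0.644 kW
Energy available = $9.10 ÷ $0.09/kWh = 101.1111 kWh
Hours = 101.1111 kWh ÷ 0.644 kW = 157.0 h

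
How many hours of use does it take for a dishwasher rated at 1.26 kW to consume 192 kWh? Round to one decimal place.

Hours = 192 kWh ÷ 1.26 kW = 152.4 h

152.4 h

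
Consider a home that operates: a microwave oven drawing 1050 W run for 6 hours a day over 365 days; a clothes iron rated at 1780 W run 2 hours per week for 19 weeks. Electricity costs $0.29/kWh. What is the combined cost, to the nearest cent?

$686.47

microwave oven: Runtime = 6 h/day × 365 days = 2190 h
microwave oven: 1.05 kW × 2190 h = 2299.5 kWh
clothes iron: Runtime = 2 h/week × 19 weeks = 38 h
clothes iron: 1.78 kW × 38 h = 67.64 kWh
Total energy = 2367.14 kWh
Cost = 2367.14 × $0.29 = $686.47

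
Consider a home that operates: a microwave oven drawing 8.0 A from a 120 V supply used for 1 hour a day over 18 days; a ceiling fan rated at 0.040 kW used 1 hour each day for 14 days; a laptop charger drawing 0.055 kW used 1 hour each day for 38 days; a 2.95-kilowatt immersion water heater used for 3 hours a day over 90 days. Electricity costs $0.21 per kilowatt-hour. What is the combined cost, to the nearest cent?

$171.45

microwave oven: Power = 8.0 A × 120 V = 960 W = 0.96 kW
microwave oven: Runtime = 1 h/day × 18 days = 18 h
microwave oven: 0.96 kW × 18 h = 17.28 kWh
ceiling fan: Runtime = 1 h/day × 14 days = 14 h
ceiling fan: 0.04 kW × 14 h = 0.56 kWh
laptop charger: Runtime = 1 h/day × 38 days = 38 h
laptop charger: 0.055 kW × 38 h = 2.09 kWh
immersion water heater: Runtime = 3 h/day × 90 days = 270 h
immersion water heater: 2.95 kW × 270 h = 796.5 kWh
Total energy = 816.43 kWh
Cost = 816.43 × $0.21 = $171.45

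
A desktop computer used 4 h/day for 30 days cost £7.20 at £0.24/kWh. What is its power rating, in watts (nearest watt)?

250 W

Energy = £7.20 ÷ £0.24/kWh = 30 kWh
Runtime = 4 h/day × 30 days = 120 h
Power = 30 kWh ÷ 120 h = 0.25 kW = 250 W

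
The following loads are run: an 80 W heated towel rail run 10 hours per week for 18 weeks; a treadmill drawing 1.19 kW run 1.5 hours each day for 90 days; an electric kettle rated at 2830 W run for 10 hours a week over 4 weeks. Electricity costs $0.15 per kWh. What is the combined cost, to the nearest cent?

heated towel rail: Runtime = 10 h/week × 18 weeks = 180 h
heated towel rail: 0.08 kW × 180 h = 14.4 kWh
treadmill: Runtime = 1.5 h/day × 90 days = 135 h
treadmill: 1.19 kW × 135 h = 160.65 kWh
electric kettle: Runtime = 10 h/week × 4 weeks = 40 h
electric kettle: 2.83 kW × 40 h = 113.2 kWh
Total energy = 288.25 kWh
Cost = 288.25 × $0.15 = $43.24

$43.24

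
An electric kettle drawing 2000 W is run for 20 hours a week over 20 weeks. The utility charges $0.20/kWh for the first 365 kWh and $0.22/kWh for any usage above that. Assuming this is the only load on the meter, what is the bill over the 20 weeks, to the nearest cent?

Runtime = 20 h/week × 20 weeks = 400 h
Energy = 2 kW × 400 h = 800 kWh
Tier 1 (0–365 kWh): 365 × $0.20 = $73
Above 365 kWh: 435 × $0.22 = $95.7
Bill = $168.70

$168.70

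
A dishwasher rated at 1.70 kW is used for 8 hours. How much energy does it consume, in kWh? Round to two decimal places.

13.60 kWh

Energy = 1.7 kW × 8 h = 13.6 kWh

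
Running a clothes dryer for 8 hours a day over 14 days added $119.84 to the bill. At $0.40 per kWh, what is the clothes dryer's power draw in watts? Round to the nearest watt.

2675 W

Energy = $119.84 ÷ $0.40/kWh = 299.6 kWh
Runtime = 8 h/day × 14 days = 112 h
Power = 299.6 kWh ÷ 112 h = 2.675 kW = 2675 W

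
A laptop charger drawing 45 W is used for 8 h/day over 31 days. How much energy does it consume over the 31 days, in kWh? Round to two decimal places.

Runtime = 8 h/day × 31 days = 248 h
Energy = 0.045 kW × 248 h = 11.16 kWh

11.16 kWh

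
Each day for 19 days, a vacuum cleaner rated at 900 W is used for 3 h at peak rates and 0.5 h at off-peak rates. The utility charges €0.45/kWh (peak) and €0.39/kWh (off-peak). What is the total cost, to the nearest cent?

€26.42

Peak energy = 0.9 kW × 3 h × 19 = 51.3 kWh
Off-peak energy = 0.9 kW × 0.5 h × 19 = 8.55 kWh
Cost = 51.3 × €0.45 + 8.55 × €0.39 = €23.085 + €3.3345 = €26.42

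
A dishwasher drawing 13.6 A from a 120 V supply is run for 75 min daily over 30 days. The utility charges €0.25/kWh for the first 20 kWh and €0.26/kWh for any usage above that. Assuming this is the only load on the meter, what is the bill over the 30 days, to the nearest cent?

Power = 13.6 A × 120 V = 1632 W = 1.632 kW
Runtime = 75 min × 30 = 2250 min = 37.5 h
Energy = 1.632 kW × 37.5 h = 61.2 kWh
Tier 1 (0–20 kWh): 20 × €0.25 = €5
Above 20 kWh: 41.2 × €0.26 = €10.712
Bill = €15.71

€15.71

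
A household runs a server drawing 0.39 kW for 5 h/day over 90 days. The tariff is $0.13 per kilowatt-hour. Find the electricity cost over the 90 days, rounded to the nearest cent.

$22.82

Runtime = 5 h/day × 90 days = 450 h
Energy = 0.39 kW × 450 h = 175.5 kWh
Cost = 175.5 kWh × $0.13/kWh = $22.82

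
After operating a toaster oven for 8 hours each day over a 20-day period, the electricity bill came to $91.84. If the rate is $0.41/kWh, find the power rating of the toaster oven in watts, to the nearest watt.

Energy = $91.84 ÷ $0.41/kWh = 224 kWh
Runtime = 8 h/day × 20 days = 160 h
Power = 224 kWh ÷ 160 h = 1.4 kW = 1400 W

1400 W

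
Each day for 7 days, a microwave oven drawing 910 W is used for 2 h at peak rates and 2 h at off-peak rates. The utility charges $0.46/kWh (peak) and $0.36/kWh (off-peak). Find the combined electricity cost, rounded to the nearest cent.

Peak energy = 0.91 kW × 2 h × 7 = 12.74 kWh
Off-peak energy = 0.91 kW × 2 h × 7 = 12.74 kWh
Cost = 12.74 × $0.46 + 12.74 × $0.36 = $5.8604 + $4.5864 = $10.45

$10.45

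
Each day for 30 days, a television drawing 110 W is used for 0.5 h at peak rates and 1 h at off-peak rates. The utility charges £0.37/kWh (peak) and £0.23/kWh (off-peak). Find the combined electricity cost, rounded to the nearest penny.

Peak energy = 0.11 kW × 0.5 h × 30 = 1.65 kWh
Off-peak energy = 0.11 kW × 1 h × 30 = 3.3 kWh
Cost = 1.65 × £0.37 + 3.3 × £0.23 = £0.6105 + £0.759 = £1.37

£1.37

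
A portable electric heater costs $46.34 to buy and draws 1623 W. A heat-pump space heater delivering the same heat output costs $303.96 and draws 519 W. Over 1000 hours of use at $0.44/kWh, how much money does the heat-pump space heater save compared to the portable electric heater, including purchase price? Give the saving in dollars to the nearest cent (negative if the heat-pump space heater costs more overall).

$228.14

portable electric heater: $46.34 + (1623/1000) kW × 1000 h × $0.44 = $46.34 + $714.12 = $760.46
heat-pump space heater: $303.96 + (519/1000) kW × 1000 h × $0.44 = $303.96 + $228.36 = $532.32
Saving = $760.46 − $532.32 = $228.14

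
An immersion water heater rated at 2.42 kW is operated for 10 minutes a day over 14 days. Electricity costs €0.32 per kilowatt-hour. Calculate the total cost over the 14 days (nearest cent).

€1.81

Runtime = 10 min × 14 = 140 min = 2.333333… h
Energy = 2.42 kW × 2.333333… h = 5.646666… kWh
Cost = 5.646666… kWh × €0.32/kWh = €1.81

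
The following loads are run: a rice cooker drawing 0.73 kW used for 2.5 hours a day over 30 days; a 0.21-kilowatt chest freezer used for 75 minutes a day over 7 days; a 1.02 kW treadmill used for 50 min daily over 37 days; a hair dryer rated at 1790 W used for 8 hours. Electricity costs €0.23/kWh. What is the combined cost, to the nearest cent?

€23.54

rice cooker: Runtime = 2.5 h/day × 30 days = 75 h
rice cooker: 0.73 kW × 75 h = 54.75 kWh
chest freezer: Runtime = 75 min × 7 = 525 min = 8.75 h
chest freezer: 0.21 kW × 8.75 h = 1.8375 kWh
treadmill: Runtime = 50 min × 37 = 1850 min = 30.833333… h
treadmill: 1.02 kW × 30.833333… h = 31.45 kWh
hair dryer: 1.79 kW × 8 h = 14.32 kWh
Total energy = 102.3575 kWh
Cost = 102.3575 × €0.23 = €23.54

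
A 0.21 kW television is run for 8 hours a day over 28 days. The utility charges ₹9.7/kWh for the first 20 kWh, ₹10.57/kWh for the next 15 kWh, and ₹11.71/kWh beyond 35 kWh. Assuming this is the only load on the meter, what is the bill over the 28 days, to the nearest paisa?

Runtime = 8 h/day × 28 days = 224 h
Energy = 0.21 kW × 224 h = 47.04 kWh
Tier 1 (0–20 kWh): 20 × ₹9.7 = ₹194
Tier 2 (20–35 kWh): 15 × ₹10.57 = ₹158.55
Above 35 kWh: 12.04 × ₹11.71 = ₹140.9884
Bill = ₹493.54

₹493.54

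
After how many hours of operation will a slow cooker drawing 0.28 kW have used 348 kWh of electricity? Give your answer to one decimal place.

1242.9 h

Hours = 348 kWh ÷ 0.28 kW = 1242.9 h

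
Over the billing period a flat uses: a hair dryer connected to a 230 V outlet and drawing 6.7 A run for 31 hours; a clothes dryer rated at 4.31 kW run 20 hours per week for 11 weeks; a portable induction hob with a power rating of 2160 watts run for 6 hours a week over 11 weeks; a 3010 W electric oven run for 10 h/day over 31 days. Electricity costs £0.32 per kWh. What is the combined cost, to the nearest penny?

hair dryer: Power = 6.7 A × 230 V = 1541 W = 1.541 kW
hair dryer: 1.541 kW × 31 h = 47.771 kWh
clothes dryer: Runtime = 20 h/week × 11 weeks = 220 h
clothes dryer: 4.31 kW × 220 h = 948.2 kWh
portable induction hob: Runtime = 6 h/week × 11 weeks = 66 h
portable induction hob: 2.16 kW × 66 h = 142.56 kWh
electric oven: Runtime = 10 h/day × 31 days = 310 h
electric oven: 3.01 kW × 310 h = 933.1 kWh
Total energy = 2071.631 kWh
Cost = 2071.631 × £0.32 = £662.92

£662.92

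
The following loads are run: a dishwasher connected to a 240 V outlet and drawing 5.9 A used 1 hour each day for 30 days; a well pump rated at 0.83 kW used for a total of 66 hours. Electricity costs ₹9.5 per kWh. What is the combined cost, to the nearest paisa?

dishwasher: Power = 5.9 A × 240 V = 1416 W = 1.416 kW
dishwasher: Runtime = 1 h/day × 30 days = 30 h
dishwasher: 1.416 kW × 30 h = 42.48 kWh
well pump: 0.83 kW × 66 h = 54.78 kWh
Total energy = 97.26 kWh
Cost = 97.26 × ₹9.5 = ₹923.97

₹923.97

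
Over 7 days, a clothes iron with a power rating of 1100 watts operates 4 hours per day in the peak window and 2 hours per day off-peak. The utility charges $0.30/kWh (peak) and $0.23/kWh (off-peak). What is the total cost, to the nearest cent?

Peak energy = 1.1 kW × 4 h × 7 = 30.8 kWh
Off-peak energy = 1.1 kW × 2 h × 7 = 15.4 kWh
Cost = 30.8 × $0.30 + 15.4 × $0.23 = $9.24 + $3.542 = $12.78

$12.78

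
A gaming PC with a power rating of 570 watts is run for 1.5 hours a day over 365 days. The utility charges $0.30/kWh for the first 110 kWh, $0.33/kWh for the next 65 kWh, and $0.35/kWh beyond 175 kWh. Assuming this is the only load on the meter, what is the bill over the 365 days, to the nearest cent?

$102.43

Runtime = 1.5 h/day × 365 days = 547.5 h
Energy = 0.57 kW × 547.5 h = 312.075 kWh
Tier 1 (0–110 kWh): 110 × $0.30 = $33
Tier 2 (110–175 kWh): 65 × $0.33 = $21.45
Above 175 kWh: 137.075 × $0.35 = $47.97625
Bill = $102.43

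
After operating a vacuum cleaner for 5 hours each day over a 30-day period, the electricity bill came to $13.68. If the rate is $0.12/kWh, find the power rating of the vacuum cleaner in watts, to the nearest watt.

760 W

Energy = $13.68 ÷ $0.12/kWh = 114 kWh
Runtime = 5 h/day × 30 days = 150 h
Power = 114 kWh ÷ 150 h = 0.76 kW = 760 W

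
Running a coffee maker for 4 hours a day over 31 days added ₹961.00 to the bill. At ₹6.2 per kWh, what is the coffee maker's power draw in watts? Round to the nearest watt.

Energy = ₹961.00 ÷ ₹6.2/kWh = 155 kWh
Runtime = 4 h/day × 31 days = 124 h
Power = 155 kWh ÷ 124 h = 1.25 kW = 1250 W

1250 W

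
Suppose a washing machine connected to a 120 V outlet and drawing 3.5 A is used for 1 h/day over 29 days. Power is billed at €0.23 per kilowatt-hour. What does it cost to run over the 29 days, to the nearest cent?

€2.80

Power = 3.5 A × 120 V = 420 W = 0.42 kW
Runtime = 1 h/day × 29 days = 29 h
Energy = 0.42 kW × 29 h = 12.18 kWh
Cost = 12.18 kWh × €0.23/kWh = €2.80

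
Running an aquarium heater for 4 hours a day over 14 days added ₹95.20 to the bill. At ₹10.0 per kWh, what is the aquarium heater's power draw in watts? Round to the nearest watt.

170 W

Energy = ₹95.20 ÷ ₹10.0/kWh = 9.52 kWh
Runtime = 4 h/day × 14 days = 56 h
Power = 9.52 kWh ÷ 56 h = 0.17 kW = 170 W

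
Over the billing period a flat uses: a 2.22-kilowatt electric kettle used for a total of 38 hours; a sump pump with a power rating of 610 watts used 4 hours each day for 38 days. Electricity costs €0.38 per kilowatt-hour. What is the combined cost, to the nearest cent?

electric kettle: 2.22 kW × 38 h = 84.36 kWh
sump pump: Runtime = 4 h/day × 38 days = 152 h
sump pump: 0.61 kW × 152 h = 92.72 kWh
Total energy = 177.08 kWh
Cost = 177.08 × €0.38 = €67.29

€67.29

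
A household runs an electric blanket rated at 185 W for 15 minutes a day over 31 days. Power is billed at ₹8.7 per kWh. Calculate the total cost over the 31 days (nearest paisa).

₹12.47

Runtime = 15 min × 31 = 465 min = 7.75 h
Energy = 0.185 kW × 7.75 h = 1.43375 kWh
Cost = 1.43375 kWh × ₹8.7/kWh = ₹12.47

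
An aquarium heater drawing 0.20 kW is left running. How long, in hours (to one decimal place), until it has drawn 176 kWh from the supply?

Hours = 176 kWh ÷ 0.2 kW = 880.0 h

880.0 h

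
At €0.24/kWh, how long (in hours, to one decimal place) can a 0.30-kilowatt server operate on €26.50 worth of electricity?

368.1 h

Energy available = €26.50 ÷ €0.24/kWh = 110.4167 kWh
Hours = 110.4167 kWh ÷ 0.3 kW = 368.1 h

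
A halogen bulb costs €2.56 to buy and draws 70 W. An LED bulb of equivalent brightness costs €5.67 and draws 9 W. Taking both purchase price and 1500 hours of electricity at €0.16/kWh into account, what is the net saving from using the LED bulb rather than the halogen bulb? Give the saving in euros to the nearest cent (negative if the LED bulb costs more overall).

halogen bulb: €2.56 + (70/1000) kW × 1500 h × €0.16 = €2.56 + €16.8 = €19.36
LED bulb: €5.67 + (9/1000) kW × 1500 h × €0.16 = €5.67 + €2.16 = €7.83
Saving = €19.36 − €7.83 = €11.53

€11.53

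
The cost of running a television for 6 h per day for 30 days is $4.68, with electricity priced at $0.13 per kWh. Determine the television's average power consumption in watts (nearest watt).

200 W

Energy = $4.68 ÷ $0.13/kWh = 36 kWh
Runtime = 6 h/day × 30 days = 180 h
Power = 36 kWh ÷ 180 h = 0.2 kW = 200 W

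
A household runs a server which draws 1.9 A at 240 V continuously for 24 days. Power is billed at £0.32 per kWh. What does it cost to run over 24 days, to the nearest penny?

Power = 1.9 A × 240 V = 456 W = 0.456 kW
Runtime = 24 h × 24 = 576 h
Energy = 0.456 kW × 576 h = 262.656 kWh
Cost = 262.656 kWh × £0.32/kWh = £84.05

£84.05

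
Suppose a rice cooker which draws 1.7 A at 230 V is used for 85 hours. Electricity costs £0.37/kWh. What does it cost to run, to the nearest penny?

Power = 1.7 A × 230 V = 391 W = 0.391 kW
Energy = 0.391 kW × 85 h = 33.235 kWh
Cost = 33.235 kWh × £0.37/kWh = £12.30

£12.30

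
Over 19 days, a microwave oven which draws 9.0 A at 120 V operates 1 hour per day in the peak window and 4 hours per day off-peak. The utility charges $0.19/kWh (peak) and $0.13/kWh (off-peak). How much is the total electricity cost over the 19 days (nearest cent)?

Power = 9.0 A × 120 V = 1080 W = 1.08 kW
Peak energy = 1.08 kW × 1 h × 19 = 20.52 kWh
Off-peak energy = 1.08 kW × 4 h × 19 = 82.08 kWh
Cost = 20.52 × $0.19 + 82.08 × $0.13 = $3.8988 + $10.6704 = $14.57

$14.57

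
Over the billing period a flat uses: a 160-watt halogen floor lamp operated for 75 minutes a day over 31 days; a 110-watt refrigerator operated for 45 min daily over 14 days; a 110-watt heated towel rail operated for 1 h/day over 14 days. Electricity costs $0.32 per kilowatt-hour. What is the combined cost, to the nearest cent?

halogen floor lamp: Runtime = 75 min × 31 = 2325 min = 38.75 h
halogen floor lamp: 0.16 kW × 38.75 h = 6.2 kWh
refrigerator: Runtime = 45 min × 14 = 630 min = 10.5 h
refrigerator: 0.11 kW × 10.5 h = 1.155 kWh
heated towel rail: Runtime = 1 h/day × 14 days = 14 h
heated towel rail: 0.11 kW × 14 h = 1.54 kWh
Total energy = 8.895 kWh
Cost = 8.895 × $0.32 = $2.85

$2.85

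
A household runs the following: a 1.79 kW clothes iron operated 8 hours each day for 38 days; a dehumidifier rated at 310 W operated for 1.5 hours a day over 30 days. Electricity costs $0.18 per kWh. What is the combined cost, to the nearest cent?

clothes iron: Runtime = 8 h/day × 38 days = 304 h
clothes iron: 1.79 kW × 304 h = 544.16 kWh
dehumidifier: Runtime = 1.5 h/day × 30 days = 45 h
dehumidifier: 0.31 kW × 45 h = 13.95 kWh
Total energy = 558.11 kWh
Cost = 558.11 × $0.18 = $100.46

$100.46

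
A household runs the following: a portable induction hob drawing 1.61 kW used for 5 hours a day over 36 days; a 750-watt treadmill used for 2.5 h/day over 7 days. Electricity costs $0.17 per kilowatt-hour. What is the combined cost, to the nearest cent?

portable induction hob: Runtime = 5 h/day × 36 days = 180 h
portable induction hob: 1.61 kW × 180 h = 289.8 kWh
treadmill: Runtime = 2.5 h/day × 7 days = 17.5 h
treadmill: 0.75 kW × 17.5 h = 13.125 kWh
Total energy = 302.925 kWh
Cost = 302.925 × $0.17 = $51.50

$51.50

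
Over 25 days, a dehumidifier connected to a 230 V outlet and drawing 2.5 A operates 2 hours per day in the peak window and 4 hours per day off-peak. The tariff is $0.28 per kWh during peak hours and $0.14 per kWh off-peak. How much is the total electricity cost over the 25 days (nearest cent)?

$16.10

Power = 2.5 A × 230 V = 575 W = 0.575 kW
Peak energy = 0.575 kW × 2 h × 25 = 28.75 kWh
Off-peak energy = 0.575 kW × 4 h × 25 = 57.5 kWh
Cost = 28.75 × $0.28 + 57.5 × $0.14 = $8.05 + $8.05 = $16.10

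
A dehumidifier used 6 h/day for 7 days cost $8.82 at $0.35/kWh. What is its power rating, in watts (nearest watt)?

600 W

Energy = $8.82 ÷ $0.35/kWh = 25.2 kWh
Runtime = 6 h/day × 7 days = 42 h
Power = 25.2 kWh ÷ 42 h = 0.6 kW = 600 W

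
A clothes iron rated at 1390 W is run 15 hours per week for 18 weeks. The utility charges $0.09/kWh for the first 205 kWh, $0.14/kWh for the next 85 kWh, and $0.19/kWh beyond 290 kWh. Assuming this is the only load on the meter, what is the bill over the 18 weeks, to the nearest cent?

$46.56

Runtime = 15 h/week × 18 weeks = 270 h
Energy = 1.39 kW × 270 h = 375.3 kWh
Tier 1 (0–205 kWh): 205 × $0.09 = $18.45
Tier 2 (205–290 kWh): 85 × $0.14 = $11.9
Above 290 kWh: 85.3 × $0.19 = $16.207
Bill = $46.56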